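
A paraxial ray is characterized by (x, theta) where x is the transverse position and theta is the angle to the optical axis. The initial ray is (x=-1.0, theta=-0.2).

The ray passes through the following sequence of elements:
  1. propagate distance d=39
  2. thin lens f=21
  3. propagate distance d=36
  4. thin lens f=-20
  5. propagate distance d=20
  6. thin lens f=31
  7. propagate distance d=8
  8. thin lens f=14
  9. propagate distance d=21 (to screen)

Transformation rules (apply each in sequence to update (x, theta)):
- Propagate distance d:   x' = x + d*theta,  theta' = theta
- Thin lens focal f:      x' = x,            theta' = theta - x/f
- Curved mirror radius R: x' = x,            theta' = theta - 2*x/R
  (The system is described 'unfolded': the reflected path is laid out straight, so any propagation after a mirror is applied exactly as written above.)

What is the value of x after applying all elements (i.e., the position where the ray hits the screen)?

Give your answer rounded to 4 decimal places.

Initial: x=-1.0000 theta=-0.2000
After 1 (propagate distance d=39): x=-8.8000 theta=-0.2000
After 2 (thin lens f=21): x=-8.8000 theta=23/105 (≈0.2190)
After 3 (propagate distance d=36): x=-32/35 (≈-0.9143) theta=23/105 (≈0.2190)
After 4 (thin lens f=-20): x=-32/35 (≈-0.9143) theta=13/75 (≈0.1733)
After 5 (propagate distance d=20): x=268/105 (≈2.5524) theta=13/75 (≈0.1733)
After 6 (thin lens f=31): x=268/105 (≈2.5524) theta=1481/16275 (≈0.0910)
After 7 (propagate distance d=8): x=17796/5425 (≈3.2804) theta=1481/16275 (≈0.0910)
After 8 (thin lens f=14): x=17796/5425 (≈3.2804) theta=-16327/113925 (≈-0.1433)
After 9 (propagate distance d=21 (to screen)): x=1469/5425 (≈0.2708) theta=-16327/113925 (≈-0.1433)
Rounded to 4 decimal places: x = 0.2708

Answer: 0.2708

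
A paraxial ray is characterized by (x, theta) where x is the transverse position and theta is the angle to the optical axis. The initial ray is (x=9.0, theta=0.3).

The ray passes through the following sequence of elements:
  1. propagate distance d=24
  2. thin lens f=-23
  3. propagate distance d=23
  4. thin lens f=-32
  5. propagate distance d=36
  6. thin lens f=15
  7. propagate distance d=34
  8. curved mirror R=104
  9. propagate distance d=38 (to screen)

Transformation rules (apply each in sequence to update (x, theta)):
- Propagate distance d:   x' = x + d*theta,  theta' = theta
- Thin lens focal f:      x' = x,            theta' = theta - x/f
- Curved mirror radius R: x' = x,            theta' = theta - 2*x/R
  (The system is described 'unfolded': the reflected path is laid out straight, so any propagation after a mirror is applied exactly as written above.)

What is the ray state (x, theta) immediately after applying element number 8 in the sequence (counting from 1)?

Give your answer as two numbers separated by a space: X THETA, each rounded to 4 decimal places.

Initial: x=9.0000 theta=0.3000
After 1 (propagate distance d=24): x=16.2000 theta=0.3000
After 2 (thin lens f=-23): x=16.2000 theta=231/230 (≈1.0043)
After 3 (propagate distance d=23): x=39.3000 theta=231/230 (≈1.0043)
After 4 (thin lens f=-32): x=39.3000 theta=16431/7360 (≈2.2325)
After 5 (propagate distance d=36): x=220191/1840 (≈119.6690) theta=16431/7360 (≈2.2325)
After 6 (thin lens f=15): x=220191/1840 (≈119.6690) theta=-211433/36800 (≈-5.7455)
After 7 (propagate distance d=34): x=-1392451/18400 (≈-75.6767) theta=-211433/36800 (≈-5.7455)
After 8 (curved mirror R=104): x=-1392451/18400 (≈-75.6767) theta=-4104807/956800 (≈-4.2901)
Rounded to 4 decimal places: x = -75.6767, theta = -4.2901

Answer: -75.6767 -4.2901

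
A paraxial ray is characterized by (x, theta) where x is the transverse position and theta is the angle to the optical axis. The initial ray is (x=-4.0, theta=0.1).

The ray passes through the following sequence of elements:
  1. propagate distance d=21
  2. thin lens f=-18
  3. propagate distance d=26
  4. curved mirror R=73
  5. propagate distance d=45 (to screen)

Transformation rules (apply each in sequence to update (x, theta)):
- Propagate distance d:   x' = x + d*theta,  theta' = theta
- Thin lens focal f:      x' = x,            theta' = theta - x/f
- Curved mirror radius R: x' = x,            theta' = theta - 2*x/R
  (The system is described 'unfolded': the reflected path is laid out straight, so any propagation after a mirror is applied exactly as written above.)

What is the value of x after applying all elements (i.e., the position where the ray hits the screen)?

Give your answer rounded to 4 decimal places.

Answer: 0.2261

Derivation:
Initial: x=-4.0000 theta=0.1000
After 1 (propagate distance d=21): x=-1.9000 theta=0.1000
After 2 (thin lens f=-18): x=-1.9000 theta=-1/180 (≈-0.0056)
After 3 (propagate distance d=26): x=-92/45 (≈-2.0444) theta=-1/180 (≈-0.0056)
After 4 (curved mirror R=73): x=-92/45 (≈-2.0444) theta=221/4380 (≈0.0505)
After 5 (propagate distance d=45 (to screen)): x=2971/13140 (≈0.2261) theta=221/4380 (≈0.0505)
Rounded to 4 decimal places: x = 0.2261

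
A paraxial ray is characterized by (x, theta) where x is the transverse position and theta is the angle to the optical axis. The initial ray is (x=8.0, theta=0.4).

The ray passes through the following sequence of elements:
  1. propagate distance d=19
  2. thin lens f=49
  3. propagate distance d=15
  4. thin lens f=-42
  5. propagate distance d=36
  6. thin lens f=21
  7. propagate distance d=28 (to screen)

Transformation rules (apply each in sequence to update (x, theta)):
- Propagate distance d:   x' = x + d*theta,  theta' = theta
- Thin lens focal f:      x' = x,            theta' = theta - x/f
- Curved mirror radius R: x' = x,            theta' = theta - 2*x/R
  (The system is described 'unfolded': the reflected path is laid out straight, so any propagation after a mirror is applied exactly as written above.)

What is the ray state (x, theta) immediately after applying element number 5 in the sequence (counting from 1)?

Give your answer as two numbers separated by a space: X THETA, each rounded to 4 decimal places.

Initial: x=8.0000 theta=0.4000
After 1 (propagate distance d=19): x=15.6000 theta=0.4000
After 2 (thin lens f=49): x=15.6000 theta=4/49 (≈0.0816)
After 3 (propagate distance d=15): x=4122/245 (≈16.8245) theta=4/49 (≈0.0816)
After 4 (thin lens f=-42): x=4122/245 (≈16.8245) theta=827/1715 (≈0.4822)
After 5 (propagate distance d=36): x=58626/1715 (≈34.1843) theta=827/1715 (≈0.4822)
Rounded to 4 decimal places: x = 34.1843, theta = 0.4822

Answer: 34.1843 0.4822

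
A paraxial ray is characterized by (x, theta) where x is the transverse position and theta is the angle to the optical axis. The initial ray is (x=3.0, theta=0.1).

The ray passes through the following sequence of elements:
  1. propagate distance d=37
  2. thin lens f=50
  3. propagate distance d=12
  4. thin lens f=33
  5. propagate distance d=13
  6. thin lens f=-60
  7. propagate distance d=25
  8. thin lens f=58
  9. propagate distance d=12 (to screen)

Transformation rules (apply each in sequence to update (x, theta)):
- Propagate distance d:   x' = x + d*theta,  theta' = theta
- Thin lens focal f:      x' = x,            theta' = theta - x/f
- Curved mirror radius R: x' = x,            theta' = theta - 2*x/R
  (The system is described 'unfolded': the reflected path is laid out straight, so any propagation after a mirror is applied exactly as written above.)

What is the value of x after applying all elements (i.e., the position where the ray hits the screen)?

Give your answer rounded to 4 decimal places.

Answer: -2.6884

Derivation:
Initial: x=3.0000 theta=0.1000
After 1 (propagate distance d=37): x=6.7000 theta=0.1000
After 2 (thin lens f=50): x=6.7000 theta=-0.0340
After 3 (propagate distance d=12): x=6.2920 theta=-0.0340
After 4 (thin lens f=33): x=6.2920 theta=-337/1500 (≈-0.2247)
After 5 (propagate distance d=13): x=5057/1500 (≈3.3713) theta=-337/1500 (≈-0.2247)
After 6 (thin lens f=-60): x=5057/1500 (≈3.3713) theta=-15163/90000 (≈-0.1685)
After 7 (propagate distance d=25): x=-15131/18000 (≈-0.8406) theta=-15163/90000 (≈-0.1685)
After 8 (thin lens f=58): x=-15131/18000 (≈-0.8406) theta=-89311/580000 (≈-0.1540)
After 9 (propagate distance d=12 (to screen)): x=-7016789/2610000 (≈-2.6884) theta=-89311/580000 (≈-0.1540)
Rounded to 4 decimal places: x = -2.6884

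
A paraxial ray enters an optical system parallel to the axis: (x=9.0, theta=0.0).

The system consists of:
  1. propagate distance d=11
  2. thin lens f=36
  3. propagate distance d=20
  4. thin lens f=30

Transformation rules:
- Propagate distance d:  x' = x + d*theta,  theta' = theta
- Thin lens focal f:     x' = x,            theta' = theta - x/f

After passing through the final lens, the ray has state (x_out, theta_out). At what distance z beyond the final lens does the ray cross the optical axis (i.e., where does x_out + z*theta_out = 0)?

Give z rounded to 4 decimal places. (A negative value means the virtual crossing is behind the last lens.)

Initial: x=9.0000 theta=0.0000
After 1 (propagate distance d=11): x=9.0000 theta=0.0000
After 2 (thin lens f=36): x=9.0000 theta=-0.2500
After 3 (propagate distance d=20): x=4.0000 theta=-0.2500
After 4 (thin lens f=30): x=4.0000 theta=-23/60 (≈-0.3833)
z_focus = -x_out/theta_out = -(4.0000)/(-23/60) = 240/23 ≈ 10.4348
Rounded to 4 decimal places: z = 10.4348

Answer: 10.4348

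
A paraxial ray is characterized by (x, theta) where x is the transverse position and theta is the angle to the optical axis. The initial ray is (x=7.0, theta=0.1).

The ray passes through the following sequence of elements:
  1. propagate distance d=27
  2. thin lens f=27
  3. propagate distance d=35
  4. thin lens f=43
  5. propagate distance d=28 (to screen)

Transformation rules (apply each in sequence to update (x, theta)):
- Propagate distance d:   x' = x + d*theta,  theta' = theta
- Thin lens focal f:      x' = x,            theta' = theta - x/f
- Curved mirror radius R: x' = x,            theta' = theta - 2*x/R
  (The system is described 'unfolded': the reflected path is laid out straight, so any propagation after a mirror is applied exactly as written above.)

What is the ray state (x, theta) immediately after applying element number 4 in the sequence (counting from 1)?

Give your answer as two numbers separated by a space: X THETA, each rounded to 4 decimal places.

Initial: x=7.0000 theta=0.1000
After 1 (propagate distance d=27): x=9.7000 theta=0.1000
After 2 (thin lens f=27): x=9.7000 theta=-7/27 (≈-0.2593)
After 3 (propagate distance d=35): x=169/270 (≈0.6259) theta=-7/27 (≈-0.2593)
After 4 (thin lens f=43): x=169/270 (≈0.6259) theta=-3179/11610 (≈-0.2738)
Rounded to 4 decimal places: x = 0.6259, theta = -0.2738

Answer: 0.6259 -0.2738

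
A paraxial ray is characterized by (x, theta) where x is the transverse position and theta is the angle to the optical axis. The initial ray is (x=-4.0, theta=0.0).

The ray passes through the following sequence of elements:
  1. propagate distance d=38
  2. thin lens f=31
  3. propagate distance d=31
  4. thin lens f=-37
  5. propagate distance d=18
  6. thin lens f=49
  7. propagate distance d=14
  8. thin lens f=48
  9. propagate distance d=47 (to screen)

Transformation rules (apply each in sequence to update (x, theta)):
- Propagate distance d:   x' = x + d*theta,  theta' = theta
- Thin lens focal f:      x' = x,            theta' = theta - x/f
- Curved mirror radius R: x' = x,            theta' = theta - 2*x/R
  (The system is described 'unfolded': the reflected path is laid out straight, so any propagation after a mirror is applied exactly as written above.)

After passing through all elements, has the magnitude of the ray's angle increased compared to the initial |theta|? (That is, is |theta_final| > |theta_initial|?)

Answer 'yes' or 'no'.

Answer: yes

Derivation:
Initial: x=-4.0000 theta=0.0000
After 1 (propagate distance d=38): x=-4.0000 theta=0.0000
After 2 (thin lens f=31): x=-4.0000 theta=4/31 (≈0.1290)
After 3 (propagate distance d=31): x=0.0000 theta=4/31 (≈0.1290)
After 4 (thin lens f=-37): x=0.0000 theta=4/31 (≈0.1290)
After 5 (propagate distance d=18): x=72/31 (≈2.3226) theta=4/31 (≈0.1290)
After 6 (thin lens f=49): x=72/31 (≈2.3226) theta=4/49 (≈0.0816)
After 7 (propagate distance d=14): x=752/217 (≈3.4654) theta=4/49 (≈0.0816)
After 8 (thin lens f=48): x=752/217 (≈3.4654) theta=43/4557 (≈0.0094)
After 9 (propagate distance d=47 (to screen)): x=17813/4557 (≈3.9089) theta=43/4557 (≈0.0094)
|theta_initial|=0.0000 |theta_final|=43/4557 (≈0.0094) -> increased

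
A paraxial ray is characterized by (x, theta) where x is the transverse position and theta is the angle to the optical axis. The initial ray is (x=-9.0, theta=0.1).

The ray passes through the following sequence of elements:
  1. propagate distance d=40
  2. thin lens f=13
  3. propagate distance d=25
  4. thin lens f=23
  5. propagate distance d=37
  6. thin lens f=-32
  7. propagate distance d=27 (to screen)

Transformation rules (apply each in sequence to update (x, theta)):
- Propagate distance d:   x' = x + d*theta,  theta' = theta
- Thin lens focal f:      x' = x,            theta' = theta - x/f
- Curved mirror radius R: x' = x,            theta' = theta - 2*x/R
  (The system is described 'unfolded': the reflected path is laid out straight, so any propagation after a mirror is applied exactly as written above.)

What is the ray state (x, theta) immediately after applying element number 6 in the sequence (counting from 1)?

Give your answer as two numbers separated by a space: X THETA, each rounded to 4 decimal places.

Answer: 13.5997 0.6002

Derivation:
Initial: x=-9.0000 theta=0.1000
After 1 (propagate distance d=40): x=-5.0000 theta=0.1000
After 2 (thin lens f=13): x=-5.0000 theta=63/130 (≈0.4846)
After 3 (propagate distance d=25): x=185/26 (≈7.1154) theta=63/130 (≈0.4846)
After 4 (thin lens f=23): x=185/26 (≈7.1154) theta=262/1495 (≈0.1753)
After 5 (propagate distance d=37): x=40663/2990 (≈13.5997) theta=262/1495 (≈0.1753)
After 6 (thin lens f=-32): x=40663/2990 (≈13.5997) theta=2497/4160 (≈0.6002)
Rounded to 4 decimal places: x = 13.5997, theta = 0.6002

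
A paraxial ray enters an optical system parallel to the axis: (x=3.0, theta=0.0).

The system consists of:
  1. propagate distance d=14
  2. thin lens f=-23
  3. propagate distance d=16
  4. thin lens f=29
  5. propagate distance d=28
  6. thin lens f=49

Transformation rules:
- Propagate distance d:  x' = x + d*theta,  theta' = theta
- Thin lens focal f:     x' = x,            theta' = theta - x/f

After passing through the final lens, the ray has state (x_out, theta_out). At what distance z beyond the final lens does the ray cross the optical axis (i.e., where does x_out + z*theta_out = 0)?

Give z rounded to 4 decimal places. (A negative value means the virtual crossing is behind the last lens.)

Initial: x=3.0000 theta=0.0000
After 1 (propagate distance d=14): x=3.0000 theta=0.0000
After 2 (thin lens f=-23): x=3.0000 theta=3/23 (≈0.1304)
After 3 (propagate distance d=16): x=117/23 (≈5.0870) theta=3/23 (≈0.1304)
After 4 (thin lens f=29): x=117/23 (≈5.0870) theta=-30/667 (≈-0.0450)
After 5 (propagate distance d=28): x=111/29 (≈3.8276) theta=-30/667 (≈-0.0450)
After 6 (thin lens f=49): x=111/29 (≈3.8276) theta=-4023/32683 (≈-0.1231)
z_focus = -x_out/theta_out = -(111/29)/(-4023/32683) = 41699/1341 ≈ 31.0955
Rounded to 4 decimal places: z = 31.0955

Answer: 31.0955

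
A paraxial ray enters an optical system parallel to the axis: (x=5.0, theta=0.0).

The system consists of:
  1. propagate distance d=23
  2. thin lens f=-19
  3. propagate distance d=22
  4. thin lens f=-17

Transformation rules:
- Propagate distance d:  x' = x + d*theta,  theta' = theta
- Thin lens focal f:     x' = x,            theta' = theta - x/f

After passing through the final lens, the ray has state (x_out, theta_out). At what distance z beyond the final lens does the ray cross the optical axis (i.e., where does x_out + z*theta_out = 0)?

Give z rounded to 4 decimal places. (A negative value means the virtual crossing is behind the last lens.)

Initial: x=5.0000 theta=0.0000
After 1 (propagate distance d=23): x=5.0000 theta=0.0000
After 2 (thin lens f=-19): x=5.0000 theta=5/19 (≈0.2632)
After 3 (propagate distance d=22): x=205/19 (≈10.7895) theta=5/19 (≈0.2632)
After 4 (thin lens f=-17): x=205/19 (≈10.7895) theta=290/323 (≈0.8978)
z_focus = -x_out/theta_out = -(205/19)/(290/323) = -697/58 ≈ -12.0172
Rounded to 4 decimal places: z = -12.0172

Answer: -12.0172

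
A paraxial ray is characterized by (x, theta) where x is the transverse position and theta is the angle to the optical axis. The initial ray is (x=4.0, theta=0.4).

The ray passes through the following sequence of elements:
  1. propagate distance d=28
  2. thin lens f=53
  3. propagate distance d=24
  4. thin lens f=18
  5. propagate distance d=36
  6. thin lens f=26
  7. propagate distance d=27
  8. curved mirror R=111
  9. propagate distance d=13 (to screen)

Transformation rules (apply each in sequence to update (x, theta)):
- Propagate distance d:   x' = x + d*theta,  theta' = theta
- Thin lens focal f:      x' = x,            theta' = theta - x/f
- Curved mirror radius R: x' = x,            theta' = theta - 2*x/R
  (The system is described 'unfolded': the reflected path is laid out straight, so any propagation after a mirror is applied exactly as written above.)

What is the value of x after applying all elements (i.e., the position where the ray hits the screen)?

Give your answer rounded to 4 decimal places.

Initial: x=4.0000 theta=0.4000
After 1 (propagate distance d=28): x=15.2000 theta=0.4000
After 2 (thin lens f=53): x=15.2000 theta=6/53 (≈0.1132)
After 3 (propagate distance d=24): x=4748/265 (≈17.9170) theta=6/53 (≈0.1132)
After 4 (thin lens f=18): x=4748/265 (≈17.9170) theta=-2104/2385 (≈-0.8822)
After 5 (propagate distance d=36): x=-3668/265 (≈-13.8415) theta=-2104/2385 (≈-0.8822)
After 6 (thin lens f=26): x=-3668/265 (≈-13.8415) theta=-10846/31005 (≈-0.3498)
After 7 (propagate distance d=27): x=-80222/3445 (≈-23.2865) theta=-10846/31005 (≈-0.3498)
After 8 (curved mirror R=111): x=-80222/3445 (≈-23.2865) theta=302/4329 (≈0.0698)
After 9 (propagate distance d=13 (to screen)): x=-25673536/1147185 (≈-22.3796) theta=302/4329 (≈0.0698)
Rounded to 4 decimal places: x = -22.3796

Answer: -22.3796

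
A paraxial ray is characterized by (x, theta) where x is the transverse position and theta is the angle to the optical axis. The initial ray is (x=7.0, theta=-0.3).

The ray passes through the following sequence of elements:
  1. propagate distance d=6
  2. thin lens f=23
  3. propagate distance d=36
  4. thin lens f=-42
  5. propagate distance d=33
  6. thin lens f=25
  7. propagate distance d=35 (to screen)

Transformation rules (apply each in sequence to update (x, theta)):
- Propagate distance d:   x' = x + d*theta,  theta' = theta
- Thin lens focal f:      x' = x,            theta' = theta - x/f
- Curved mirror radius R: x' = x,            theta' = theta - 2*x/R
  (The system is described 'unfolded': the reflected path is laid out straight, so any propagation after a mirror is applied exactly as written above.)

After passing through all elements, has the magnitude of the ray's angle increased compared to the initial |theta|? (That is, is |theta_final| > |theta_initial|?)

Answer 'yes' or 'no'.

Initial: x=7.0000 theta=-0.3000
After 1 (propagate distance d=6): x=5.2000 theta=-0.3000
After 2 (thin lens f=23): x=5.2000 theta=-121/230 (≈-0.5261)
After 3 (propagate distance d=36): x=-316/23 (≈-13.7391) theta=-121/230 (≈-0.5261)
After 4 (thin lens f=-42): x=-316/23 (≈-13.7391) theta=-4121/4830 (≈-0.8532)
After 5 (propagate distance d=33): x=-67451/1610 (≈-41.8950) theta=-4121/4830 (≈-0.8532)
After 6 (thin lens f=25): x=-67451/1610 (≈-41.8950) theta=49664/60375 (≈0.8226)
After 7 (propagate distance d=35 (to screen)): x=-316469/24150 (≈-13.1043) theta=49664/60375 (≈0.8226)
|theta_initial|=0.3000 |theta_final|=49664/60375 (≈0.8226) -> increased

Answer: yes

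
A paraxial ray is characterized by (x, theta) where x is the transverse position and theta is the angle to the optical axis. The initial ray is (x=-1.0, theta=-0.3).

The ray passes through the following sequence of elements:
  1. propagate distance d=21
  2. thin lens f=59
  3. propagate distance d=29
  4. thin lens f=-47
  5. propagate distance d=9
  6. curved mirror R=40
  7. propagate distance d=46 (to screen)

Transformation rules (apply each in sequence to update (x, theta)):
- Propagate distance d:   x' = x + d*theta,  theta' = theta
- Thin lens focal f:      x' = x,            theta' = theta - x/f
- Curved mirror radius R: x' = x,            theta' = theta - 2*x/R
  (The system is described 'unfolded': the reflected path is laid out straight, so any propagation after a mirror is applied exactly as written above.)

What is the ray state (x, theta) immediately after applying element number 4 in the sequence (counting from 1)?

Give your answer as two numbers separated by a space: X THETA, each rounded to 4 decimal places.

Answer: -12.4119 -0.4404

Derivation:
Initial: x=-1.0000 theta=-0.3000
After 1 (propagate distance d=21): x=-7.3000 theta=-0.3000
After 2 (thin lens f=59): x=-7.3000 theta=-52/295 (≈-0.1763)
After 3 (propagate distance d=29): x=-7323/590 (≈-12.4119) theta=-52/295 (≈-0.1763)
After 4 (thin lens f=-47): x=-7323/590 (≈-12.4119) theta=-12211/27730 (≈-0.4404)
Rounded to 4 decimal places: x = -12.4119, theta = -0.4404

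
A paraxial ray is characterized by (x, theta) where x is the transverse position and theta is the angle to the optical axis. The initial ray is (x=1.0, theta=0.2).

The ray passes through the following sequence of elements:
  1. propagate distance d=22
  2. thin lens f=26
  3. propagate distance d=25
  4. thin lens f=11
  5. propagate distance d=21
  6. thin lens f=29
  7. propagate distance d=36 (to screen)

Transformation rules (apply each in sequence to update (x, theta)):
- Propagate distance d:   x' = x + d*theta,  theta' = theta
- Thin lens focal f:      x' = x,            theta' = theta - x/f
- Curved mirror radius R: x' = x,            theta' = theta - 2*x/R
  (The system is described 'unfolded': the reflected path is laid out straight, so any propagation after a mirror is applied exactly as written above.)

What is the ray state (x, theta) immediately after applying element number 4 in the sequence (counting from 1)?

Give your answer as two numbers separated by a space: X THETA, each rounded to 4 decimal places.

Initial: x=1.0000 theta=0.2000
After 1 (propagate distance d=22): x=5.4000 theta=0.2000
After 2 (thin lens f=26): x=5.4000 theta=-1/130 (≈-0.0077)
After 3 (propagate distance d=25): x=677/130 (≈5.2077) theta=-1/130 (≈-0.0077)
After 4 (thin lens f=11): x=677/130 (≈5.2077) theta=-344/715 (≈-0.4811)
Rounded to 4 decimal places: x = 5.2077, theta = -0.4811

Answer: 5.2077 -0.4811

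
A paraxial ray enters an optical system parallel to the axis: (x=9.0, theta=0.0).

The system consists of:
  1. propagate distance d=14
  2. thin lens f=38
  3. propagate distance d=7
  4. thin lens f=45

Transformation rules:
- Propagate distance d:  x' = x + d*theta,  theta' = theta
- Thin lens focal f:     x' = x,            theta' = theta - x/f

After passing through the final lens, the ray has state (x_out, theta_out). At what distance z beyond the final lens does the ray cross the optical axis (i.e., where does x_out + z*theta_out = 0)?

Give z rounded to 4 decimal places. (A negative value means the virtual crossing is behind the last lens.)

Initial: x=9.0000 theta=0.0000
After 1 (propagate distance d=14): x=9.0000 theta=0.0000
After 2 (thin lens f=38): x=9.0000 theta=-9/38 (≈-0.2368)
After 3 (propagate distance d=7): x=279/38 (≈7.3421) theta=-9/38 (≈-0.2368)
After 4 (thin lens f=45): x=279/38 (≈7.3421) theta=-0.4000
z_focus = -x_out/theta_out = -(279/38)/(-0.4000) = 1395/76 ≈ 18.3553
Rounded to 4 decimal places: z = 18.3553

Answer: 18.3553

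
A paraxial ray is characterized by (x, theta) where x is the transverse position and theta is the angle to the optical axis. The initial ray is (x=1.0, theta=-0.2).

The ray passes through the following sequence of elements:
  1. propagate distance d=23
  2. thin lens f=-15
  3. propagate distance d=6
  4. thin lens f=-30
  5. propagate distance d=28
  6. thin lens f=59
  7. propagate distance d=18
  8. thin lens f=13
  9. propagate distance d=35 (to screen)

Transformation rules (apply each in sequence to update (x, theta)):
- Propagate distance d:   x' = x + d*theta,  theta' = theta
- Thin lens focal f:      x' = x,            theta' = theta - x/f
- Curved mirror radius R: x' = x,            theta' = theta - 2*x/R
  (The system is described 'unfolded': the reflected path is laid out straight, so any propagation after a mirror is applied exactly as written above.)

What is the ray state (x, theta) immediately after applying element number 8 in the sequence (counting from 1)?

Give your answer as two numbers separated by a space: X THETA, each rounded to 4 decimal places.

Initial: x=1.0000 theta=-0.2000
After 1 (propagate distance d=23): x=-3.6000 theta=-0.2000
After 2 (thin lens f=-15): x=-3.6000 theta=-0.4400
After 3 (propagate distance d=6): x=-6.2400 theta=-0.4400
After 4 (thin lens f=-30): x=-6.2400 theta=-0.6480
After 5 (propagate distance d=28): x=-24.3840 theta=-0.6480
After 6 (thin lens f=59): x=-24.3840 theta=-1731/7375 (≈-0.2347)
After 7 (propagate distance d=18): x=-42198/1475 (≈-28.6088) theta=-1731/7375 (≈-0.2347)
After 8 (thin lens f=13): x=-42198/1475 (≈-28.6088) theta=14499/7375 (≈1.9660)
Rounded to 4 decimal places: x = -28.6088, theta = 1.9660

Answer: -28.6088 1.9660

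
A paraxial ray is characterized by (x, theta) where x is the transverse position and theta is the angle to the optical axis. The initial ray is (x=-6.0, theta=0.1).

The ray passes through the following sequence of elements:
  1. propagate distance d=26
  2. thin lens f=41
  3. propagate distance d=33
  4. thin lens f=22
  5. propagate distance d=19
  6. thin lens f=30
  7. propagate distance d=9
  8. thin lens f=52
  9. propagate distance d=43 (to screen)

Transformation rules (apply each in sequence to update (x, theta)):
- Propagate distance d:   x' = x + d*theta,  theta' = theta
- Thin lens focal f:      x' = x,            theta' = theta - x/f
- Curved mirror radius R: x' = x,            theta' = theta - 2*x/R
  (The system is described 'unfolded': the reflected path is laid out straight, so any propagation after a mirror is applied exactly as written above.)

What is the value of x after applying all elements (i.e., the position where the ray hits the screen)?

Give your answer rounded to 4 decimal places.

Initial: x=-6.0000 theta=0.1000
After 1 (propagate distance d=26): x=-3.4000 theta=0.1000
After 2 (thin lens f=41): x=-3.4000 theta=15/82 (≈0.1829)
After 3 (propagate distance d=33): x=1081/410 (≈2.6366) theta=15/82 (≈0.1829)
After 4 (thin lens f=22): x=1081/410 (≈2.6366) theta=569/9020 (≈0.0631)
After 5 (propagate distance d=19): x=34593/9020 (≈3.8351) theta=569/9020 (≈0.0631)
After 6 (thin lens f=30): x=34593/9020 (≈3.8351) theta=-531/8200 (≈-0.0648)
After 7 (propagate distance d=9): x=293361/90200 (≈3.2523) theta=-531/8200 (≈-0.0648)
After 8 (thin lens f=52): x=293361/90200 (≈3.2523) theta=-597093/4690400 (≈-0.1273)
After 9 (propagate distance d=43 (to screen)): x=-10420227/4690400 (≈-2.2216) theta=-597093/4690400 (≈-0.1273)
Rounded to 4 decimal places: x = -2.2216

Answer: -2.2216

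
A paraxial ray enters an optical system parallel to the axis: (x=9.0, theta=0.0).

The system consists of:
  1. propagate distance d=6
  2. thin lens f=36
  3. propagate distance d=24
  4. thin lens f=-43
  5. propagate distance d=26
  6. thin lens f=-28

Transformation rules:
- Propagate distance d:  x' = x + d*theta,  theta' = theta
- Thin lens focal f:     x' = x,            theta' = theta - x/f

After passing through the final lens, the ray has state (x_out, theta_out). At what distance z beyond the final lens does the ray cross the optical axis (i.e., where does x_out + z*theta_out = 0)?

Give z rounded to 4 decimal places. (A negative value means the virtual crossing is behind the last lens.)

Answer: -7.0121

Derivation:
Initial: x=9.0000 theta=0.0000
After 1 (propagate distance d=6): x=9.0000 theta=0.0000
After 2 (thin lens f=36): x=9.0000 theta=-0.2500
After 3 (propagate distance d=24): x=3.0000 theta=-0.2500
After 4 (thin lens f=-43): x=3.0000 theta=-31/172 (≈-0.1802)
After 5 (propagate distance d=26): x=-145/86 (≈-1.6860) theta=-31/172 (≈-0.1802)
After 6 (thin lens f=-28): x=-145/86 (≈-1.6860) theta=-579/2408 (≈-0.2404)
z_focus = -x_out/theta_out = -(-145/86)/(-579/2408) = -4060/579 ≈ -7.0121
Rounded to 4 decimal places: z = -7.0121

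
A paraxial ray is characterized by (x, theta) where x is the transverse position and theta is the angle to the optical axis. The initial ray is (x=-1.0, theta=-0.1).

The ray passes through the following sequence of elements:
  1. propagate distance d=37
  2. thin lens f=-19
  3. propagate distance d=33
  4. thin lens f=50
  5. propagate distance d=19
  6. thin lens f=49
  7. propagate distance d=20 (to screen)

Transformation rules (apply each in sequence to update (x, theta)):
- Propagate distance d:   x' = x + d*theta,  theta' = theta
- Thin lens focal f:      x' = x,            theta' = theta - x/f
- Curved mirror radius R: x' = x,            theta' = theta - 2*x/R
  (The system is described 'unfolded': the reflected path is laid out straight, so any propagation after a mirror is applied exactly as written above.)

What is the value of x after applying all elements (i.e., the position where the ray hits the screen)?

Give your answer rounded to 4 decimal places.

Answer: -10.3191

Derivation:
Initial: x=-1.0000 theta=-0.1000
After 1 (propagate distance d=37): x=-4.7000 theta=-0.1000
After 2 (thin lens f=-19): x=-4.7000 theta=-33/95 (≈-0.3474)
After 3 (propagate distance d=33): x=-3071/190 (≈-16.1632) theta=-33/95 (≈-0.3474)
After 4 (thin lens f=50): x=-3071/190 (≈-16.1632) theta=-229/9500 (≈-0.0241)
After 5 (propagate distance d=19): x=-157901/9500 (≈-16.6212) theta=-229/9500 (≈-0.0241)
After 6 (thin lens f=49): x=-157901/9500 (≈-16.6212) theta=386/1225 (≈0.3151)
After 7 (propagate distance d=20 (to screen)): x=-4803549/465500 (≈-10.3191) theta=386/1225 (≈0.3151)
Rounded to 4 decimal places: x = -10.3191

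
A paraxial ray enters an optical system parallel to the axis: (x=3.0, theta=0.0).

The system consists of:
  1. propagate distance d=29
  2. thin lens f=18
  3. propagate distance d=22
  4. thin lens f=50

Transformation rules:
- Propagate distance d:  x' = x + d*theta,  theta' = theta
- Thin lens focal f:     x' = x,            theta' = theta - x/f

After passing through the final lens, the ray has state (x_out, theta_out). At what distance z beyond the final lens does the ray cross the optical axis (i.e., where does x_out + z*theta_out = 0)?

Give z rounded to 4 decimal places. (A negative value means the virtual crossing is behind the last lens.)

Answer: -4.3478

Derivation:
Initial: x=3.0000 theta=0.0000
After 1 (propagate distance d=29): x=3.0000 theta=0.0000
After 2 (thin lens f=18): x=3.0000 theta=-1/6 (≈-0.1667)
After 3 (propagate distance d=22): x=-2/3 (≈-0.6667) theta=-1/6 (≈-0.1667)
After 4 (thin lens f=50): x=-2/3 (≈-0.6667) theta=-23/150 (≈-0.1533)
z_focus = -x_out/theta_out = -(-2/3)/(-23/150) = -100/23 ≈ -4.3478
Rounded to 4 decimal places: z = -4.3478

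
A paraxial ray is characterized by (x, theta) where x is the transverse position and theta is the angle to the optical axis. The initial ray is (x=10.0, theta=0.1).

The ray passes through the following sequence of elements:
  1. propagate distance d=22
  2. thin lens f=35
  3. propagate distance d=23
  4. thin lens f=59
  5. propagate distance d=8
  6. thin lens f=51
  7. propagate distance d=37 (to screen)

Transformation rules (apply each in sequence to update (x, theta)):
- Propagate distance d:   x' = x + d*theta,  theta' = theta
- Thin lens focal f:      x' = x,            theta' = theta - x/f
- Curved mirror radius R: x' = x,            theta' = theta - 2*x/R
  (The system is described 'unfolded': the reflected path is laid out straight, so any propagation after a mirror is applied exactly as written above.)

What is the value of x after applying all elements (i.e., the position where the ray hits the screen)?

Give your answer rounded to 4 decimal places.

Initial: x=10.0000 theta=0.1000
After 1 (propagate distance d=22): x=12.2000 theta=0.1000
After 2 (thin lens f=35): x=12.2000 theta=-87/350 (≈-0.2486)
After 3 (propagate distance d=23): x=2269/350 (≈6.4829) theta=-87/350 (≈-0.2486)
After 4 (thin lens f=59): x=2269/350 (≈6.4829) theta=-3701/10325 (≈-0.3585)
After 5 (propagate distance d=8): x=2133/590 (≈3.6153) theta=-3701/10325 (≈-0.3585)
After 6 (thin lens f=51): x=2133/590 (≈3.6153) theta=-150719/351050 (≈-0.4293)
After 7 (propagate distance d=37 (to screen)): x=-2153734/175525 (≈-12.2702) theta=-150719/351050 (≈-0.4293)
Rounded to 4 decimal places: x = -12.2702

Answer: -12.2702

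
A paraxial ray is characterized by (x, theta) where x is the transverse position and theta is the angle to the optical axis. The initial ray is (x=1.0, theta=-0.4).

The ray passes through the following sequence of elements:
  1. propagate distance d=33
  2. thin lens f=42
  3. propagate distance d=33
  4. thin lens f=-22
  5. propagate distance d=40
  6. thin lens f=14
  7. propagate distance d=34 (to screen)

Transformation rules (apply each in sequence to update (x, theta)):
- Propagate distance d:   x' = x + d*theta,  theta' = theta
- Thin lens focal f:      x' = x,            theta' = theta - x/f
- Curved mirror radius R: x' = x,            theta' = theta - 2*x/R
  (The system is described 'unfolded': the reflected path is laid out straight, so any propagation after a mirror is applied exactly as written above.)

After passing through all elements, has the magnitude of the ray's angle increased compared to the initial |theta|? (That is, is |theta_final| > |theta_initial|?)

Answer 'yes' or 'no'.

Answer: yes

Derivation:
Initial: x=1.0000 theta=-0.4000
After 1 (propagate distance d=33): x=-12.2000 theta=-0.4000
After 2 (thin lens f=42): x=-12.2000 theta=-23/210 (≈-0.1095)
After 3 (propagate distance d=33): x=-1107/70 (≈-15.8143) theta=-23/210 (≈-0.1095)
After 4 (thin lens f=-22): x=-1107/70 (≈-15.8143) theta=-3827/4620 (≈-0.8284)
After 5 (propagate distance d=40): x=-16153/330 (≈-48.9485) theta=-3827/4620 (≈-0.8284)
After 6 (thin lens f=14): x=-16153/330 (≈-48.9485) theta=6163/2310 (≈2.6680)
After 7 (propagate distance d=34 (to screen)): x=32157/770 (≈41.7623) theta=6163/2310 (≈2.6680)
|theta_initial|=0.4000 |theta_final|=6163/2310 (≈2.6680) -> increased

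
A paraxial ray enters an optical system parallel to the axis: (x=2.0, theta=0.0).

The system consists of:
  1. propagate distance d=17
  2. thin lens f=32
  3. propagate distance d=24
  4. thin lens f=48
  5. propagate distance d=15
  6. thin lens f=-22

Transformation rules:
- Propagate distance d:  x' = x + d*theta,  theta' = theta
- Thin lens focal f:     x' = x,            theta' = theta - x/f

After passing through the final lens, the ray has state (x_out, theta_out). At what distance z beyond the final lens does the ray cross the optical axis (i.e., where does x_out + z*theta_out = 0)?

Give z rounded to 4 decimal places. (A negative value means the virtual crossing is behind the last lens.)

Answer: -5.9431

Derivation:
Initial: x=2.0000 theta=0.0000
After 1 (propagate distance d=17): x=2.0000 theta=0.0000
After 2 (thin lens f=32): x=2.0000 theta=-0.0625
After 3 (propagate distance d=24): x=0.5000 theta=-0.0625
After 4 (thin lens f=48): x=0.5000 theta=-7/96 (≈-0.0729)
After 5 (propagate distance d=15): x=-19/32 (≈-0.5938) theta=-7/96 (≈-0.0729)
After 6 (thin lens f=-22): x=-19/32 (≈-0.5938) theta=-211/2112 (≈-0.0999)
z_focus = -x_out/theta_out = -(-19/32)/(-211/2112) = -1254/211 ≈ -5.9431
Rounded to 4 decimal places: z = -5.9431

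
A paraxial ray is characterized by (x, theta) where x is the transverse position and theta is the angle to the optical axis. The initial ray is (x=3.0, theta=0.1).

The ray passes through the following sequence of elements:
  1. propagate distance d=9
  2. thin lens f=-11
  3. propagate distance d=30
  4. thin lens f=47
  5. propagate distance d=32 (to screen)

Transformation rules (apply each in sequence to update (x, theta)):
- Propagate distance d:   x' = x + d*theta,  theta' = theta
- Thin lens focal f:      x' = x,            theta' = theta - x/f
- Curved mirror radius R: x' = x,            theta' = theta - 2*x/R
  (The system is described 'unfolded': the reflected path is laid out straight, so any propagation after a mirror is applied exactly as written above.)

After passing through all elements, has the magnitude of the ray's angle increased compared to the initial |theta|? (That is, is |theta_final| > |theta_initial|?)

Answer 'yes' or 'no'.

Answer: no

Derivation:
Initial: x=3.0000 theta=0.1000
After 1 (propagate distance d=9): x=3.9000 theta=0.1000
After 2 (thin lens f=-11): x=3.9000 theta=5/11 (≈0.4545)
After 3 (propagate distance d=30): x=1929/110 (≈17.5364) theta=5/11 (≈0.4545)
After 4 (thin lens f=47): x=1929/110 (≈17.5364) theta=421/5170 (≈0.0814)
After 5 (propagate distance d=32 (to screen)): x=20827/1034 (≈20.1422) theta=421/5170 (≈0.0814)
|theta_initial|=0.1000 |theta_final|=421/5170 (≈0.0814) -> not increased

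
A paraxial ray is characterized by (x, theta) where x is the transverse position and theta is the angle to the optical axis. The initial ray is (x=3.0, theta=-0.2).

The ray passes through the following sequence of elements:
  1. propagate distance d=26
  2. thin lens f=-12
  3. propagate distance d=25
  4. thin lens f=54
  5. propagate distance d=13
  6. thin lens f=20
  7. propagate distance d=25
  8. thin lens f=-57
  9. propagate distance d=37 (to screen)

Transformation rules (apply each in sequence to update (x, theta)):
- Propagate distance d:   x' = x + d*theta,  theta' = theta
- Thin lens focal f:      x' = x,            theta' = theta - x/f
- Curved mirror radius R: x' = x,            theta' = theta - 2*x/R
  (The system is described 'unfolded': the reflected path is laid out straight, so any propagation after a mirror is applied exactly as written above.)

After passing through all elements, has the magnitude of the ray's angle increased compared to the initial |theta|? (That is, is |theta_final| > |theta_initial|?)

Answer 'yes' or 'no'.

Answer: yes

Derivation:
Initial: x=3.0000 theta=-0.2000
After 1 (propagate distance d=26): x=-2.2000 theta=-0.2000
After 2 (thin lens f=-12): x=-2.2000 theta=-23/60 (≈-0.3833)
After 3 (propagate distance d=25): x=-707/60 (≈-11.7833) theta=-23/60 (≈-0.3833)
After 4 (thin lens f=54): x=-707/60 (≈-11.7833) theta=-107/648 (≈-0.1651)
After 5 (propagate distance d=13): x=-45133/3240 (≈-13.9299) theta=-107/648 (≈-0.1651)
After 6 (thin lens f=20): x=-45133/3240 (≈-13.9299) theta=34433/64800 (≈0.5314)
After 7 (propagate distance d=25): x=-2789/4320 (≈-0.6456) theta=34433/64800 (≈0.5314)
After 8 (thin lens f=-57): x=-2789/4320 (≈-0.6456) theta=320141/615600 (≈0.5200)
After 9 (propagate distance d=37 (to screen)): x=22895569/1231200 (≈18.5961) theta=320141/615600 (≈0.5200)
|theta_initial|=0.2000 |theta_final|=320141/615600 (≈0.5200) -> increased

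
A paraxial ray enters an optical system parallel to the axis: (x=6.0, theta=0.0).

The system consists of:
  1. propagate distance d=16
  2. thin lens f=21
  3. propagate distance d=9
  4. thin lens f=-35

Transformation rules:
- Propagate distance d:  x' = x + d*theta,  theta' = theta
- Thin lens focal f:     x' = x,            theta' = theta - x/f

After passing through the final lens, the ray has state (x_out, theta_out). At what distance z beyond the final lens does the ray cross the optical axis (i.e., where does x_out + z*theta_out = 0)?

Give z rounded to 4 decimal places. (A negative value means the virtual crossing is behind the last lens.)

Answer: 18.2609

Derivation:
Initial: x=6.0000 theta=0.0000
After 1 (propagate distance d=16): x=6.0000 theta=0.0000
After 2 (thin lens f=21): x=6.0000 theta=-2/7 (≈-0.2857)
After 3 (propagate distance d=9): x=24/7 (≈3.4286) theta=-2/7 (≈-0.2857)
After 4 (thin lens f=-35): x=24/7 (≈3.4286) theta=-46/245 (≈-0.1878)
z_focus = -x_out/theta_out = -(24/7)/(-46/245) = 420/23 ≈ 18.2609
Rounded to 4 decimal places: z = 18.2609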